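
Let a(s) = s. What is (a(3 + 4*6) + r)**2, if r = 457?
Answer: 234256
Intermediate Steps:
(a(3 + 4*6) + r)**2 = ((3 + 4*6) + 457)**2 = ((3 + 24) + 457)**2 = (27 + 457)**2 = 484**2 = 234256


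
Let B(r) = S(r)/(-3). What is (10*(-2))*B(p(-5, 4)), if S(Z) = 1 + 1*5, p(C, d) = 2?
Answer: 40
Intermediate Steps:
S(Z) = 6 (S(Z) = 1 + 5 = 6)
B(r) = -2 (B(r) = 6/(-3) = 6*(-⅓) = -2)
(10*(-2))*B(p(-5, 4)) = (10*(-2))*(-2) = -20*(-2) = 40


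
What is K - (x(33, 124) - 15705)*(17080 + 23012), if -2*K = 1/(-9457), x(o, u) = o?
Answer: 11884078979137/18914 ≈ 6.2832e+8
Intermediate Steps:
K = 1/18914 (K = -½/(-9457) = -½*(-1/9457) = 1/18914 ≈ 5.2871e-5)
K - (x(33, 124) - 15705)*(17080 + 23012) = 1/18914 - (33 - 15705)*(17080 + 23012) = 1/18914 - (-15672)*40092 = 1/18914 - 1*(-628321824) = 1/18914 + 628321824 = 11884078979137/18914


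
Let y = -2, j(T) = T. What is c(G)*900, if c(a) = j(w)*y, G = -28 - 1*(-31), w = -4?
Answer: 7200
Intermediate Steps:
G = 3 (G = -28 + 31 = 3)
c(a) = 8 (c(a) = -4*(-2) = 8)
c(G)*900 = 8*900 = 7200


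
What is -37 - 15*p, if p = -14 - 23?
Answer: 518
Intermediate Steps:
p = -37
-37 - 15*p = -37 - 15*(-37) = -37 + 555 = 518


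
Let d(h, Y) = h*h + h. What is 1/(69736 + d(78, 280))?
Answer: 1/75898 ≈ 1.3176e-5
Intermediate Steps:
d(h, Y) = h + h² (d(h, Y) = h² + h = h + h²)
1/(69736 + d(78, 280)) = 1/(69736 + 78*(1 + 78)) = 1/(69736 + 78*79) = 1/(69736 + 6162) = 1/75898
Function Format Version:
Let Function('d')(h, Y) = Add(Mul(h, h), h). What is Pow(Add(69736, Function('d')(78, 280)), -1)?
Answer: Rational(1, 75898) ≈ 1.3176e-5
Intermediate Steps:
Function('d')(h, Y) = Add(h, Pow(h, 2)) (Function('d')(h, Y) = Add(Pow(h, 2), h) = Add(h, Pow(h, 2)))
Pow(Add(69736, Function('d')(78, 280)), -1) = Pow(Add(69736, Mul(78, Add(1, 78))), -1) = Pow(Add(69736, Mul(78, 79)), -1) = Pow(Add(69736, 6162), -1) = Pow(75898, -1) = Rational(1, 75898)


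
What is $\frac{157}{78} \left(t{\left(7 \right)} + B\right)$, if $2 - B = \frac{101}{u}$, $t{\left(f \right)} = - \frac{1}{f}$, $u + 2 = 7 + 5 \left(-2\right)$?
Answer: $\frac{60602}{1365} \approx 44.397$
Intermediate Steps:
$u = -5$ ($u = -2 + \left(7 + 5 \left(-2\right)\right) = -2 + \left(7 - 10\right) = -2 - 3 = -5$)
$B = \frac{111}{5}$ ($B = 2 - \frac{101}{-5} = 2 - 101 \left(- \frac{1}{5}\right) = 2 - - \frac{101}{5} = 2 + \frac{101}{5} = \frac{111}{5} \approx 22.2$)
$\frac{157}{78} \left(t{\left(7 \right)} + B\right) = \frac{157}{78} \left(- \frac{1}{7} + \frac{111}{5}\right) = 157 \cdot \frac{1}{78} \left(\left(-1\right) \frac{1}{7} + \frac{111}{5}\right) = \frac{157 \left(- \frac{1}{7} + \frac{111}{5}\right)}{78} = \frac{157}{78} \cdot \frac{772}{35} = \frac{60602}{1365}$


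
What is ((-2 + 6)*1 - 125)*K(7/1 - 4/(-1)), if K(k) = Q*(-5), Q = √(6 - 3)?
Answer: 605*√3 ≈ 1047.9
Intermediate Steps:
Q = √3 ≈ 1.7320
K(k) = -5*√3 (K(k) = √3*(-5) = -5*√3)
((-2 + 6)*1 - 125)*K(7/1 - 4/(-1)) = ((-2 + 6)*1 - 125)*(-5*√3) = (4*1 - 125)*(-5*√3) = (4 - 125)*(-5*√3) = -(-605)*√3 = 605*√3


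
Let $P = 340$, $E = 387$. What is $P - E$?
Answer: $-47$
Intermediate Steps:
$P - E = 340 - 387 = -47$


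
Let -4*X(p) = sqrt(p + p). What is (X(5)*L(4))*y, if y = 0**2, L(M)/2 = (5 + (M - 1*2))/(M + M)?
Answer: 0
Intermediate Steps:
X(p) = -sqrt(2)*sqrt(p)/4 (X(p) = -sqrt(p + p)/4 = -sqrt(2)*sqrt(p)/4)
L(M) = (3 + M)/M (L(M) = 2*((5 + (M - 1*2))/(M + M)) = 2*((5 + (M - 2))/((2*M))) = 2*((5 + (-2 + M))*(1/(2*M))) = 2*((3 + M)*(1/(2*M))) = 2*((3 + M)/(2*M)) = (3 + M)/M)
y = 0
(X(5)*L(4))*y = ((-sqrt(2)*sqrt(5)/4)*((3 + 4)/4))*0 = ((-sqrt(10)/4)*((1/4)*7))*0 = (-sqrt(10)/4*(7/4))*0 = -7*sqrt(10)/16*0 = 0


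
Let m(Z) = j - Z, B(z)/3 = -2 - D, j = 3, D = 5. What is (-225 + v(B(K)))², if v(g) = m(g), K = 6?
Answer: 40401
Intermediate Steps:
B(z) = -21 (B(z) = 3*(-2 - 1*5) = 3*(-2 - 5) = 3*(-7) = -21)
m(Z) = 3 - Z
v(g) = 3 - g
(-225 + v(B(K)))² = (-225 + (3 - 1*(-21)))² = (-225 + (3 + 21))² = (-225 + 24)² = (-201)² = 40401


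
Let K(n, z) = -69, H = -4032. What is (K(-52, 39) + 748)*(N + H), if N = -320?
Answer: -2955008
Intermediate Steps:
(K(-52, 39) + 748)*(N + H) = (-69 + 748)*(-320 - 4032) = 679*(-4352) = -2955008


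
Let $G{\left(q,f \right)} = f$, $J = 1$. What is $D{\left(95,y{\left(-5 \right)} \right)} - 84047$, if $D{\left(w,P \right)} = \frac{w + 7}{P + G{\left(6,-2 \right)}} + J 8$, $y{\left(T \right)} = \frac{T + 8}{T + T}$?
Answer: $- \frac{1933917}{23} \approx -84083.0$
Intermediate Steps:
$y{\left(T \right)} = \frac{8 + T}{2 T}$
$D{\left(w,P \right)} = 8 + \frac{7 + w}{-2 + P}$ ($D{\left(w,P \right)} = \frac{w + 7}{P - 2} + 1 \cdot 8 = \frac{7 + w}{-2 + P} + 8 = 8 + \frac{7 + w}{-2 + P}$)
$D{\left(95,y{\left(-5 \right)} \right)} - 84047 = \frac{-9 + 95 + 8 \frac{8 - 5}{2 \left(-5\right)}}{-2 + \frac{8 - 5}{2 \left(-5\right)}} - 84047 = \frac{-9 + 95 + 8 \cdot \frac{1}{2} \left(- \frac{1}{5}\right) 3}{-2 + \frac{1}{2} \left(- \frac{1}{5}\right) 3} - 84047 = \frac{-9 + 95 + 8 \left(- \frac{3}{10}\right)}{-2 - \frac{3}{10}} - 84047 = \frac{-9 + 95 - \frac{12}{5}}{- \frac{23}{10}} - 84047 = \left(- \frac{10}{23}\right) \frac{418}{5} - 84047 = - \frac{836}{23} - 84047 = - \frac{1933917}{23}$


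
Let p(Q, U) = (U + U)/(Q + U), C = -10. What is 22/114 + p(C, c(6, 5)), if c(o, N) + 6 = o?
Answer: 11/57 ≈ 0.19298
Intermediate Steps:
c(o, N) = -6 + o
p(Q, U) = 2*U/(Q + U) (p(Q, U) = (2*U)/(Q + U) = 2*U/(Q + U))
22/114 + p(C, c(6, 5)) = 22/114 + 2*(-6 + 6)/(-10 + (-6 + 6)) = (1/114)*22 + 2*0/(-10 + 0) = 11/57 + 2*0/(-10) = 11/57 + 2*0*(-⅒) = 11/57 + 0 = 11/57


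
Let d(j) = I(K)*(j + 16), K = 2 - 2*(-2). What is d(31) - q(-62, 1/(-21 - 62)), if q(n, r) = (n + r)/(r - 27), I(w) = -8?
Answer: -848139/2242 ≈ -378.30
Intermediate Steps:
K = 6 (K = 2 + 4 = 6)
q(n, r) = (n + r)/(-27 + r)
d(j) = -128 - 8*j (d(j) = -8*(j + 16) = -8*(16 + j) = -128 - 8*j)
d(31) - q(-62, 1/(-21 - 62)) = (-128 - 8*31) - (-62 + 1/(-21 - 62))/(-27 + 1/(-21 - 62)) = (-128 - 248) - (-62 + 1/(-83))/(-27 + 1/(-83)) = -376 - (-62 - 1/83)/(-27 - 1/83) = -376 - (-5147)/((-2242/83)*83) = -376 - (-83)*(-5147)/(2242*83) = -376 - 1*5147/2242 = -376 - 5147/2242 = -848139/2242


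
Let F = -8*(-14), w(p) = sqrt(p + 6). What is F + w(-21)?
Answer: 112 + I*sqrt(15) ≈ 112.0 + 3.873*I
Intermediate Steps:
w(p) = sqrt(6 + p)
F = 112
F + w(-21) = 112 + sqrt(6 - 21) = 112 + sqrt(-15) = 112 + I*sqrt(15)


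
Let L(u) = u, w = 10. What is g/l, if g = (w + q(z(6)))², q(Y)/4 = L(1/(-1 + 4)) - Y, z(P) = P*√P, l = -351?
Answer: -32260/3159 + 544*√6/351 ≈ -6.4157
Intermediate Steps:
z(P) = P^(3/2)
q(Y) = 4/3 - 4*Y (q(Y) = 4*(1/(-1 + 4) - Y) = 4*(1/3 - Y) = 4*(⅓ - Y) = 4/3 - 4*Y)
g = (34/3 - 24*√6)² (g = (10 + (4/3 - 24*√6))² = (34/3 - 24*√6)² ≈ 2251.9)
g/l = (32260/9 - 544*√6)/(-351) = (32260/9 - 544*√6)*(-1/351) = -32260/3159 + 544*√6/351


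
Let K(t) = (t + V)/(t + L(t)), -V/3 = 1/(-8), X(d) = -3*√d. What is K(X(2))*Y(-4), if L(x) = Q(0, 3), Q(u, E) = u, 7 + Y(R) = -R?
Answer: -3 + 3*√2/16 ≈ -2.7348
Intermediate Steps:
Y(R) = -7 - R
L(x) = 0
V = 3/8 (V = -3/(-8) = -3*(-⅛) = 3/8 ≈ 0.37500)
K(t) = (3/8 + t)/t (K(t) = (t + 3/8)/(t + 0) = (3/8 + t)/t)
K(X(2))*Y(-4) = ((3/8 - 3*√2)/((-3*√2)))*(-7 - 1*(-4)) = ((-√2/6)*(3/8 - 3*√2))*(-7 + 4) = -√2*(3/8 - 3*√2)/6*(-3) = √2*(3/8 - 3*√2)/2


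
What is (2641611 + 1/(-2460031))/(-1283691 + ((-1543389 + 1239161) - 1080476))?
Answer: -1299688989988/1312866884049 ≈ -0.98996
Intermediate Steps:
(2641611 + 1/(-2460031))/(-1283691 + ((-1543389 + 1239161) - 1080476)) = (2641611 - 1/2460031)/(-1283691 + (-304228 - 1080476)) = 6498444949940/(2460031*(-1283691 - 1384704)) = (6498444949940/2460031)/(-2668395) = (6498444949940/2460031)*(-1/2668395) = -1299688989988/1312866884049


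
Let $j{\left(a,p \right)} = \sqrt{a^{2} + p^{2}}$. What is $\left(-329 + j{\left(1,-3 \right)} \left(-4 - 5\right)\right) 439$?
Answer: $-144431 - 3951 \sqrt{10} \approx -1.5693 \cdot 10^{5}$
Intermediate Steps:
$\left(-329 + j{\left(1,-3 \right)} \left(-4 - 5\right)\right) 439 = \left(-329 + \sqrt{1^{2} + \left(-3\right)^{2}} \left(-4 - 5\right)\right) 439 = \left(-329 + \sqrt{1 + 9} \left(-9\right)\right) 439 = \left(-329 + \sqrt{10} \left(-9\right)\right) 439 = \left(-329 - 9 \sqrt{10}\right) 439 = -144431 - 3951 \sqrt{10}$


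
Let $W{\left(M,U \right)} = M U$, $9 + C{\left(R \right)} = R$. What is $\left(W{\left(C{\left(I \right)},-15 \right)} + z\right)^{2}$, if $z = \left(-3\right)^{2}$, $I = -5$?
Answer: $47961$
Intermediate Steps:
$C{\left(R \right)} = -9 + R$
$z = 9$
$\left(W{\left(C{\left(I \right)},-15 \right)} + z\right)^{2} = \left(\left(-9 - 5\right) \left(-15\right) + 9\right)^{2} = \left(\left(-14\right) \left(-15\right) + 9\right)^{2} = \left(210 + 9\right)^{2} = 219^{2} = 47961$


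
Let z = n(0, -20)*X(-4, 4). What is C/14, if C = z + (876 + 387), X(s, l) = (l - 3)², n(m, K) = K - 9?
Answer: 617/7 ≈ 88.143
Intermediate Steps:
n(m, K) = -9 + K
X(s, l) = (-3 + l)²
z = -29 (z = (-9 - 20)*(-3 + 4)² = -29*1² = -29*1 = -29)
C = 1234 (C = -29 + (876 + 387) = -29 + 1263 = 1234)
C/14 = 1234/14 = 1234*(1/14) = 617/7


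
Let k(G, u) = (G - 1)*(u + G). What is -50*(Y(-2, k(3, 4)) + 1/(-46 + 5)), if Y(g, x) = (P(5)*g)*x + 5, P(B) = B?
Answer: 276800/41 ≈ 6751.2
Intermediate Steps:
k(G, u) = (-1 + G)*(G + u)
Y(g, x) = 5 + 5*g*x (Y(g, x) = (5*g)*x + 5 = 5*g*x + 5 = 5 + 5*g*x)
-50*(Y(-2, k(3, 4)) + 1/(-46 + 5)) = -50*((5 + 5*(-2)*(3**2 - 1*3 - 1*4 + 3*4)) + 1/(-46 + 5)) = -50*((5 + 5*(-2)*(9 - 3 - 4 + 12)) + 1/(-41)) = -50*((5 + 5*(-2)*14) - 1/41) = -50*((5 - 140) - 1/41) = -50*(-135 - 1/41) = -50*(-5536/41) = 276800/41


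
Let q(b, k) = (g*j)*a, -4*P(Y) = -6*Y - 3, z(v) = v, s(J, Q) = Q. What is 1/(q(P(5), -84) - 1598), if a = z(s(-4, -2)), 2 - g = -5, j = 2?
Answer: -1/1626 ≈ -0.00061501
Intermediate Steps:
g = 7 (g = 2 - 1*(-5) = 2 + 5 = 7)
a = -2
P(Y) = ¾ + 3*Y/2 (P(Y) = -(-6*Y - 3)/4 = -(-3 - 6*Y)/4 = ¾ + 3*Y/2)
q(b, k) = -28 (q(b, k) = (7*2)*(-2) = 14*(-2) = -28)
1/(q(P(5), -84) - 1598) = 1/(-28 - 1598) = 1/(-1626) = -1/1626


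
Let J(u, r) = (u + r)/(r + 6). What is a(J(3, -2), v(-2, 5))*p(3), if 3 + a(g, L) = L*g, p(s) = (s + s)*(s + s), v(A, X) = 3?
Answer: -81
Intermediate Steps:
J(u, r) = (r + u)/(6 + r)
p(s) = 4*s² (p(s) = (2*s)*(2*s) = 4*s²)
a(g, L) = -3 + L*g
a(J(3, -2), v(-2, 5))*p(3) = (-3 + 3*((-2 + 3)/(6 - 2)))*(4*3²) = (-3 + 3*(1/4))*(4*9) = (-3 + 3*((¼)*1))*36 = (-3 + 3*(¼))*36 = (-3 + ¾)*36 = -9/4*36 = -81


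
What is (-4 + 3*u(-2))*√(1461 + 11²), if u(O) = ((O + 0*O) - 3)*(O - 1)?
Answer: 41*√1582 ≈ 1630.7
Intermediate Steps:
u(O) = (-1 + O)*(-3 + O) (u(O) = ((O + 0) - 3)*(-1 + O) = (O - 3)*(-1 + O) = (-3 + O)*(-1 + O) = (-1 + O)*(-3 + O))
(-4 + 3*u(-2))*√(1461 + 11²) = (-4 + 3*(3 + (-2)² - 4*(-2)))*√(1461 + 11²) = (-4 + 3*(3 + 4 + 8))*√(1461 + 121) = (-4 + 3*15)*√1582 = (-4 + 45)*√1582 = 41*√1582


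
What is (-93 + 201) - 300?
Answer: -192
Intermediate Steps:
(-93 + 201) - 300 = 108 - 300 = -192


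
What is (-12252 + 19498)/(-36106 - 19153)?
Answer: -7246/55259 ≈ -0.13113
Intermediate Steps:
(-12252 + 19498)/(-36106 - 19153) = 7246/(-55259) = 7246*(-1/55259) = -7246/55259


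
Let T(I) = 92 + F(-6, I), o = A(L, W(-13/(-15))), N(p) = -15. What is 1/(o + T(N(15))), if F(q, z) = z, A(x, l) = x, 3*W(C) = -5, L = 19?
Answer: 1/96 ≈ 0.010417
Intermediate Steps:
W(C) = -5/3 (W(C) = (⅓)*(-5) = -5/3)
o = 19
T(I) = 92 + I
1/(o + T(N(15))) = 1/(19 + (92 - 15)) = 1/(19 + 77) = 1/96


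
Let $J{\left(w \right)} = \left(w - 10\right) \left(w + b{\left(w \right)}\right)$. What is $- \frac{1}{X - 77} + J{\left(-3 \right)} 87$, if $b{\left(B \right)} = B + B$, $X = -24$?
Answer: $\frac{1028080}{101} \approx 10179.0$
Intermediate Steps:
$b{\left(B \right)} = 2 B$
$J{\left(w \right)} = 3 w \left(-10 + w\right)$ ($J{\left(w \right)} = \left(w - 10\right) \left(w + 2 w\right) = \left(-10 + w\right) 3 w = 3 w \left(-10 + w\right)$)
$- \frac{1}{X - 77} + J{\left(-3 \right)} 87 = - \frac{1}{-24 - 77} + 3 \left(-3\right) \left(-10 - 3\right) 87 = - \frac{1}{-101} + 3 \left(-3\right) \left(-13\right) 87 = \left(-1\right) \left(- \frac{1}{101}\right) + 117 \cdot 87 = \frac{1}{101} + 10179 = \frac{1028080}{101}$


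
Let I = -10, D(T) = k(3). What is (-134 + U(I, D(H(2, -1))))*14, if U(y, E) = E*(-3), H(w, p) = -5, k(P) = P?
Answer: -2002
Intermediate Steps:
D(T) = 3
U(y, E) = -3*E
(-134 + U(I, D(H(2, -1))))*14 = (-134 - 3*3)*14 = (-134 - 9)*14 = -143*14 = -2002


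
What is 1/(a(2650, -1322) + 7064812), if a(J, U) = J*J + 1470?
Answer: 1/14088782 ≈ 7.0978e-8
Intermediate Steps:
a(J, U) = 1470 + J**2 (a(J, U) = J**2 + 1470 = 1470 + J**2)
1/(a(2650, -1322) + 7064812) = 1/((1470 + 2650**2) + 7064812) = 1/((1470 + 7022500) + 7064812) = 1/(7023970 + 7064812) = 1/14088782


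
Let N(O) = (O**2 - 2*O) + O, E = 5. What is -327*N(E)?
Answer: -6540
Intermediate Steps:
N(O) = O**2 - O
-327*N(E) = -1635*(-1 + 5) = -1635*4 = -327*20 = -6540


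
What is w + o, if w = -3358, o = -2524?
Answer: -5882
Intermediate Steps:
w + o = -3358 - 2524 = -5882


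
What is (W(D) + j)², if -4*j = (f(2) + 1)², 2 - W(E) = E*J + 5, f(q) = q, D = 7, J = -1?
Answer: 49/16 ≈ 3.0625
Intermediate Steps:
W(E) = -3 + E (W(E) = 2 - (E*(-1) + 5) = 2 - (-E + 5) = 2 - (5 - E) = 2 + (-5 + E) = -3 + E)
j = -9/4 (j = -(2 + 1)²/4 = -¼*3² = -¼*9 = -9/4 ≈ -2.2500)
(W(D) + j)² = ((-3 + 7) - 9/4)² = (4 - 9/4)² = (7/4)² = 49/16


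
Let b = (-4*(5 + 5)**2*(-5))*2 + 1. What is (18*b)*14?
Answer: 1008252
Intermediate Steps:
b = 4001 (b = (-4*10**2*(-5))*2 + 1 = (-4*100*(-5))*2 + 1 = -400*(-5)*2 + 1 = 2000*2 + 1 = 4000 + 1 = 4001)
(18*b)*14 = (18*4001)*14 = 72018*14 = 1008252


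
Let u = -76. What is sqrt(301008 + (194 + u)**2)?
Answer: 2*sqrt(78733) ≈ 561.19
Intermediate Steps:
sqrt(301008 + (194 + u)**2) = sqrt(301008 + (194 - 76)**2) = sqrt(301008 + 118**2) = sqrt(301008 + 13924) = sqrt(314932) = 2*sqrt(78733)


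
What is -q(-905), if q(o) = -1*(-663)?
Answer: -663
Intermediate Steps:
q(o) = 663
-q(-905) = -1*663 = -663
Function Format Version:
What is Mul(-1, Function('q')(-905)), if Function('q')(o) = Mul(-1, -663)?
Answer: -663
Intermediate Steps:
Function('q')(o) = 663
Mul(-1, Function('q')(-905)) = Mul(-1, 663) = -663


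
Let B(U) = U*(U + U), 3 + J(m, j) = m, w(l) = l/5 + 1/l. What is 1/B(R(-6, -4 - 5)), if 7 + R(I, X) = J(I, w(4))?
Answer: 1/512 ≈ 0.0019531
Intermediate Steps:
w(l) = 1/l + l/5 (w(l) = l*(⅕) + 1/l = l/5 + 1/l = 1/l + l/5)
J(m, j) = -3 + m
R(I, X) = -10 + I (R(I, X) = -7 + (-3 + I) = -10 + I)
B(U) = 2*U² (B(U) = U*(2*U) = 2*U²)
1/B(R(-6, -4 - 5)) = 1/(2*(-10 - 6)²) = 1/(2*(-16)²) = 1/(2*256) = 1/512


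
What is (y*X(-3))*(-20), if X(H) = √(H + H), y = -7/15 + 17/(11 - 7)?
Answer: -227*I*√6/3 ≈ -185.34*I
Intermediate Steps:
y = 227/60 (y = -7*1/15 + 17/4 = -7/15 + 17*(¼) = -7/15 + 17/4 = 227/60 ≈ 3.7833)
X(H) = √2*√H (X(H) = √(2*H) = √2*√H)
(y*X(-3))*(-20) = (227*(√2*√(-3))/60)*(-20) = (227*(√2*(I*√3))/60)*(-20) = (227*(I*√6)/60)*(-20) = (227*I*√6/60)*(-20) = -227*I*√6/3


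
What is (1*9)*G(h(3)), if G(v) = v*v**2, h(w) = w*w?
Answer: 6561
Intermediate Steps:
h(w) = w**2
G(v) = v**3
(1*9)*G(h(3)) = (1*9)*(3**2)**3 = 9*9**3 = 9*729 = 6561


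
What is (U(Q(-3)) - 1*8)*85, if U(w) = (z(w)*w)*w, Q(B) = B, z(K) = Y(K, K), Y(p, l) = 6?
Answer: 3910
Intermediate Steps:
z(K) = 6
U(w) = 6*w**2 (U(w) = (6*w)*w = 6*w**2)
(U(Q(-3)) - 1*8)*85 = (6*(-3)**2 - 1*8)*85 = (6*9 - 8)*85 = (54 - 8)*85 = 46*85 = 3910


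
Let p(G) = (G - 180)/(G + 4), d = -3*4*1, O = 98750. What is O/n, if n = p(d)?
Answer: 49375/12 ≈ 4114.6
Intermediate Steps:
d = -12 (d = -12*1 = -12)
p(G) = (-180 + G)/(4 + G)
n = 24 (n = (-180 - 12)/(4 - 12) = -192/(-8) = -⅛*(-192) = 24)
O/n = 98750/24 = 98750*(1/24) = 49375/12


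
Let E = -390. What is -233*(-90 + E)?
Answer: 111840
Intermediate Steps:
-233*(-90 + E) = -233*(-90 - 390) = -233*(-480) = 111840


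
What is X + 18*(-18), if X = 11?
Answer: -313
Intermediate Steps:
X + 18*(-18) = 11 + 18*(-18) = 11 - 324 = -313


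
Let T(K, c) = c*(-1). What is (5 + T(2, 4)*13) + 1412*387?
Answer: 546397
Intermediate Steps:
T(K, c) = -c
(5 + T(2, 4)*13) + 1412*387 = (5 - 1*4*13) + 1412*387 = (5 - 4*13) + 546444 = (5 - 52) + 546444 = -47 + 546444 = 546397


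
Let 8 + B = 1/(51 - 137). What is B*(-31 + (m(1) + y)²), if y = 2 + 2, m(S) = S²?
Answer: 2067/43 ≈ 48.070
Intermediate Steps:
y = 4
B = -689/86 (B = -8 + 1/(51 - 137) = -8 + 1/(-86) = -8 - 1/86 = -689/86 ≈ -8.0116)
B*(-31 + (m(1) + y)²) = -689*(-31 + (1² + 4)²)/86 = -689*(-31 + (1 + 4)²)/86 = -689*(-31 + 5²)/86 = -689*(-31 + 25)/86 = -689/86*(-6) = 2067/43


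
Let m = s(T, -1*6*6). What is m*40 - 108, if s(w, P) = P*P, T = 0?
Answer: 51732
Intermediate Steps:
s(w, P) = P**2
m = 1296 (m = (-1*6*6)**2 = (-6*6)**2 = (-36)**2 = 1296)
m*40 - 108 = 1296*40 - 108 = 51840 - 108 = 51732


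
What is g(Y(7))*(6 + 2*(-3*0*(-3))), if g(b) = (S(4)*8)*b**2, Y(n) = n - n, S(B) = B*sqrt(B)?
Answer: 0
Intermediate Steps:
S(B) = B**(3/2)
Y(n) = 0
g(b) = 64*b**2 (g(b) = (4**(3/2)*8)*b**2 = (8*8)*b**2 = 64*b**2)
g(Y(7))*(6 + 2*(-3*0*(-3))) = (64*0**2)*(6 + 2*(-3*0*(-3))) = (64*0)*(6 + 2*(0*(-3))) = 0*(6 + 2*0) = 0*(6 + 0) = 0*6 = 0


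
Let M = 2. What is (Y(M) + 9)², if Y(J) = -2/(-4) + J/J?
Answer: 441/4 ≈ 110.25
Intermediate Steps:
Y(J) = 3/2 (Y(J) = -2*(-¼) + 1 = ½ + 1 = 3/2)
(Y(M) + 9)² = (3/2 + 9)² = (21/2)² = 441/4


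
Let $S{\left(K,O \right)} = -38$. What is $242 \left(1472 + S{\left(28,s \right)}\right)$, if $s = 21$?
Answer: $347028$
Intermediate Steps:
$242 \left(1472 + S{\left(28,s \right)}\right) = 242 \left(1472 - 38\right) = 242 \cdot 1434 = 347028$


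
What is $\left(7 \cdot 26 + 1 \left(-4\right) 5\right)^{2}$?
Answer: $26244$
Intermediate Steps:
$\left(7 \cdot 26 + 1 \left(-4\right) 5\right)^{2} = \left(182 - 20\right)^{2} = 162^{2} = 26244$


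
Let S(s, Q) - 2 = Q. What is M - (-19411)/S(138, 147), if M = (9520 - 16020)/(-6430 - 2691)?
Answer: 178016231/1359029 ≈ 130.99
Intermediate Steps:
S(s, Q) = 2 + Q
M = 6500/9121 (M = -6500/(-9121) = -6500*(-1/9121) = 6500/9121 ≈ 0.71264)
M - (-19411)/S(138, 147) = 6500/9121 - (-19411)/(2 + 147) = 6500/9121 - (-19411)/149 = 6500/9121 - 1*(-19411/149) = 6500/9121 + 19411/149 = 178016231/1359029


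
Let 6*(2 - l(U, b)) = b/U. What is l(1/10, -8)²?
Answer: 2116/9 ≈ 235.11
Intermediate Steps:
l(U, b) = 2 - b/(6*U)
l(1/10, -8)² = (2 - ⅙*(-8)/1/10)² = (2 - ⅙*(-8)/⅒)² = (2 - ⅙*(-8)*10)² = (2 + 40/3)² = (46/3)² = 2116/9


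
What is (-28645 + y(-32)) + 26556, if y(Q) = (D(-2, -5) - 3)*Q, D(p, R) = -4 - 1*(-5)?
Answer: -2025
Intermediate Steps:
D(p, R) = 1 (D(p, R) = -4 + 5 = 1)
y(Q) = -2*Q (y(Q) = (1 - 3)*Q = -2*Q)
(-28645 + y(-32)) + 26556 = (-28645 - 2*(-32)) + 26556 = (-28645 + 64) + 26556 = -28581 + 26556 = -2025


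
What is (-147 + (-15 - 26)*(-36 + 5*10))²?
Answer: 519841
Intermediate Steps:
(-147 + (-15 - 26)*(-36 + 5*10))² = (-147 - 41*(-36 + 50))² = (-147 - 41*14)² = (-147 - 574)² = (-721)² = 519841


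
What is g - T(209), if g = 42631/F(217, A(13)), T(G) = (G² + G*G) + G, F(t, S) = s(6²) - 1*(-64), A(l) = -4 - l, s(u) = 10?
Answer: -6437623/74 ≈ -86995.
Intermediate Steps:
F(t, S) = 74 (F(t, S) = 10 - 1*(-64) = 10 + 64 = 74)
T(G) = G + 2*G² (T(G) = (G² + G²) + G = 2*G² + G = G + 2*G²)
g = 42631/74 ≈ 576.09
g - T(209) = 42631/74 - 209*(1 + 2*209) = 42631/74 - 209*(1 + 418) = 42631/74 - 209*419 = 42631/74 - 1*87571 = 42631/74 - 87571 = -6437623/74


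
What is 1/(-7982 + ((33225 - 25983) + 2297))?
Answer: 1/1557 ≈ 0.00064226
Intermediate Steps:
1/(-7982 + ((33225 - 25983) + 2297)) = 1/(-7982 + (7242 + 2297)) = 1/(-7982 + 9539) = 1/1557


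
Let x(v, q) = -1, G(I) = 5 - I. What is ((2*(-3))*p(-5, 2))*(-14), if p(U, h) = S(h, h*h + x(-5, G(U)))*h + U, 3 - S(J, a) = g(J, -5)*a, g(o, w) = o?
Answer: -924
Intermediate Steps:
S(J, a) = 3 - J*a
p(U, h) = U + h*(3 - h*(-1 + h²)) (p(U, h) = (3 - h*(h*h - 1))*h + U = (3 - h*(h² - 1))*h + U = (3 - h*(-1 + h²))*h + U = h*(3 - h*(-1 + h²)) + U = U + h*(3 - h*(-1 + h²)))
((2*(-3))*p(-5, 2))*(-14) = ((2*(-3))*(-5 - 1*2*(-3 + 2*(-1 + 2²))))*(-14) = -6*(-5 - 1*2*(-3 + 2*(-1 + 4)))*(-14) = -6*(-5 - 1*2*(-3 + 2*3))*(-14) = -6*(-5 - 1*2*(-3 + 6))*(-14) = -6*(-5 - 1*2*3)*(-14) = -6*(-5 - 6)*(-14) = -6*(-11)*(-14) = 66*(-14) = -924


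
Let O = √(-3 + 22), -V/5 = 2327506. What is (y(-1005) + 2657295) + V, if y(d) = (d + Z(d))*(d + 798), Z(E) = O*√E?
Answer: -8772200 - 207*I*√19095 ≈ -8.7722e+6 - 28604.0*I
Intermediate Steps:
V = -11637530 (V = -5*2327506 = -11637530)
O = √19 ≈ 4.3589
Z(E) = √19*√E
y(d) = (798 + d)*(d + √19*√d) (y(d) = (d + √19*√d)*(d + 798) = (d + √19*√d)*(798 + d) = (798 + d)*(d + √19*√d))
(y(-1005) + 2657295) + V = (((-1005)² + 798*(-1005) + √19*(-1005)^(3/2) + 798*√19*√(-1005)) + 2657295) - 11637530 = ((1010025 - 801990 + √19*(-1005*I*√1005) + 798*√19*(I*√1005)) + 2657295) - 11637530 = ((1010025 - 801990 - 1005*I*√19095 + 798*I*√19095) + 2657295) - 11637530 = ((208035 - 207*I*√19095) + 2657295) - 11637530 = (2865330 - 207*I*√19095) - 11637530 = -8772200 - 207*I*√19095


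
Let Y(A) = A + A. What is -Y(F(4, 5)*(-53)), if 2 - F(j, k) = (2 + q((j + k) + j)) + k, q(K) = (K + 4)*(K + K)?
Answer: -47382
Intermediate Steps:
q(K) = 2*K*(4 + K) (q(K) = (4 + K)*(2*K) = 2*K*(4 + K))
F(j, k) = -k - 2*(k + 2*j)*(4 + k + 2*j) (F(j, k) = 2 - ((2 + 2*((j + k) + j)*(4 + ((j + k) + j))) + k) = 2 - ((2 + 2*(k + 2*j)*(4 + (k + 2*j))) + k) = 2 - ((2 + 2*(k + 2*j)*(4 + k + 2*j)) + k) = 2 - (2 + k + 2*(k + 2*j)*(4 + k + 2*j)) = 2 + (-2 - k - 2*(k + 2*j)*(4 + k + 2*j)) = -k - 2*(k + 2*j)*(4 + k + 2*j))
Y(A) = 2*A
-Y(F(4, 5)*(-53)) = -2*(-1*5 - 2*(5 + 2*4)*(4 + 5 + 2*4))*(-53) = -2*(-5 - 2*(5 + 8)*(4 + 5 + 8))*(-53) = -2*(-5 - 2*13*17)*(-53) = -2*(-5 - 442)*(-53) = -2*(-447*(-53)) = -2*23691 = -1*47382 = -47382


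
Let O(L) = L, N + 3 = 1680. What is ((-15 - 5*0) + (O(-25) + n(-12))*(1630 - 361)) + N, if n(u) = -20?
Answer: -55443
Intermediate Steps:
N = 1677 (N = -3 + 1680 = 1677)
((-15 - 5*0) + (O(-25) + n(-12))*(1630 - 361)) + N = ((-15 - 5*0) + (-25 - 20)*(1630 - 361)) + 1677 = ((-15 + 0) - 45*1269) + 1677 = (-15 - 57105) + 1677 = -57120 + 1677 = -55443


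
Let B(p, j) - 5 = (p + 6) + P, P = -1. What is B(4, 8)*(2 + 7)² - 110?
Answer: 1024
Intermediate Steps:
B(p, j) = 10 + p (B(p, j) = 5 + ((p + 6) - 1) = 5 + ((6 + p) - 1) = 5 + (5 + p) = 10 + p)
B(4, 8)*(2 + 7)² - 110 = (10 + 4)*(2 + 7)² - 110 = 14*9² - 110 = 14*81 - 110 = 1134 - 110 = 1024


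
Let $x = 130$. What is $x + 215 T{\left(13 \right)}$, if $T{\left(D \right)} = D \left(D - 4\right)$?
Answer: $25285$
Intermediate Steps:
$T{\left(D \right)} = D \left(-4 + D\right)$
$x + 215 T{\left(13 \right)} = 130 + 215 \cdot 13 \left(-4 + 13\right) = 130 + 215 \cdot 13 \cdot 9 = 130 + 215 \cdot 117 = 130 + 25155 = 25285$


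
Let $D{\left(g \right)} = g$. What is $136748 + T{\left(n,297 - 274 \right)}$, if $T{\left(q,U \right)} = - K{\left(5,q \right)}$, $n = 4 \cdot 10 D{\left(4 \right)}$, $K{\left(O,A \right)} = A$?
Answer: $136588$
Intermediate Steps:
$n = 160$ ($n = 4 \cdot 10 \cdot 4 = 40 \cdot 4 = 160$)
$T{\left(q,U \right)} = - q$
$136748 + T{\left(n,297 - 274 \right)} = 136748 - 160 = 136588$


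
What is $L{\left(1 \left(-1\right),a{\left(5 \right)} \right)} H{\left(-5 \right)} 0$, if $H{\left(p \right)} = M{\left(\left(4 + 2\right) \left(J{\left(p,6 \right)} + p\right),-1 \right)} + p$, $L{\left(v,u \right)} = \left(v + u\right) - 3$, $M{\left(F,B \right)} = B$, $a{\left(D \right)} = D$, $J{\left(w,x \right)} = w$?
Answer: $0$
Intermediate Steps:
$L{\left(v,u \right)} = -3 + u + v$ ($L{\left(v,u \right)} = \left(u + v\right) - 3 = -3 + u + v$)
$H{\left(p \right)} = -1 + p$
$L{\left(1 \left(-1\right),a{\left(5 \right)} \right)} H{\left(-5 \right)} 0 = \left(-3 + 5 + 1 \left(-1\right)\right) \left(-1 - 5\right) 0 = \left(-3 + 5 - 1\right) \left(-6\right) 0 = 1 \left(-6\right) 0 = \left(-6\right) 0 = 0$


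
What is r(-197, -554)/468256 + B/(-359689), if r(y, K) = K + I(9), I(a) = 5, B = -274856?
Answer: 128505501875/168426532384 ≈ 0.76298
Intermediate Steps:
r(y, K) = 5 + K (r(y, K) = K + 5 = 5 + K)
r(-197, -554)/468256 + B/(-359689) = (5 - 554)/468256 - 274856/(-359689) = -549*1/468256 - 274856*(-1/359689) = -549/468256 + 274856/359689 = 128505501875/168426532384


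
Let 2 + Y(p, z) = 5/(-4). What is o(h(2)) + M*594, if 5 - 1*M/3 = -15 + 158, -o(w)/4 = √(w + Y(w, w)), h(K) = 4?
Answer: -245916 - 2*√3 ≈ -2.4592e+5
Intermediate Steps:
Y(p, z) = -13/4 (Y(p, z) = -2 + 5/(-4) = -2 + 5*(-¼) = -2 - 5/4 = -13/4)
o(w) = -4*√(-13/4 + w) (o(w) = -4*√(w - 13/4) = -4*√(-13/4 + w))
M = -414 (M = 15 - 3*(-15 + 158) = 15 - 3*143 = 15 - 429 = -414)
o(h(2)) + M*594 = -2*√(-13 + 4*4) - 414*594 = -2*√(-13 + 16) - 245916 = -2*√3 - 245916 = -245916 - 2*√3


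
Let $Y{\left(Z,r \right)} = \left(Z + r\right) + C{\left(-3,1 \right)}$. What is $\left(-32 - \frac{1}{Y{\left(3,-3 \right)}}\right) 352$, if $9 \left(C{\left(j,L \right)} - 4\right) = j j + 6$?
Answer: $- \frac{192544}{17} \approx -11326.0$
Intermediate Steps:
$C{\left(j,L \right)} = \frac{14}{3} + \frac{j^{2}}{9}$ ($C{\left(j,L \right)} = 4 + \frac{j j + 6}{9} = 4 + \frac{j^{2} + 6}{9} = 4 + \frac{6 + j^{2}}{9} = 4 + \left(\frac{2}{3} + \frac{j^{2}}{9}\right) = \frac{14}{3} + \frac{j^{2}}{9}$)
$Y{\left(Z,r \right)} = \frac{17}{3} + Z + r$ ($Y{\left(Z,r \right)} = \left(Z + r\right) + \left(\frac{14}{3} + \frac{\left(-3\right)^{2}}{9}\right) = \left(Z + r\right) + \left(\frac{14}{3} + \frac{1}{9} \cdot 9\right) = \left(Z + r\right) + \left(\frac{14}{3} + 1\right) = \left(Z + r\right) + \frac{17}{3} = \frac{17}{3} + Z + r$)
$\left(-32 - \frac{1}{Y{\left(3,-3 \right)}}\right) 352 = \left(-32 - \frac{1}{\frac{17}{3} + 3 - 3}\right) 352 = \left(-32 - \frac{1}{\frac{17}{3}}\right) 352 = \left(-32 - \frac{3}{17}\right) 352 = \left(- \frac{547}{17}\right) 352 = - \frac{192544}{17}$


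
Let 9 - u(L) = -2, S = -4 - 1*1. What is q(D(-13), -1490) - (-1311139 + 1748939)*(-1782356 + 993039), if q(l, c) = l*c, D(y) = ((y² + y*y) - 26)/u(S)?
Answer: 3801192343720/11 ≈ 3.4556e+11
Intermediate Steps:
S = -5 (S = -4 - 1 = -5)
u(L) = 11 (u(L) = 9 - 1*(-2) = 9 + 2 = 11)
D(y) = -26/11 + 2*y²/11 (D(y) = ((y² + y*y) - 26)/11 = ((y² + y²) - 26)*(1/11) = (2*y² - 26)*(1/11) = (-26 + 2*y²)*(1/11) = -26/11 + 2*y²/11)
q(l, c) = c*l
q(D(-13), -1490) - (-1311139 + 1748939)*(-1782356 + 993039) = -1490*(-26/11 + (2/11)*(-13)²) - (-1311139 + 1748939)*(-1782356 + 993039) = -1490*(-26/11 + (2/11)*169) - 437800*(-789317) = -1490*(-26/11 + 338/11) - 1*(-345562982600) = -1490*312/11 + 345562982600 = -464880/11 + 345562982600 = 3801192343720/11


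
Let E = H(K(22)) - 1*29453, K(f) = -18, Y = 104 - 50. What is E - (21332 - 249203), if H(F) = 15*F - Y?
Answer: 198094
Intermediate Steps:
Y = 54
H(F) = -54 + 15*F (H(F) = 15*F - 1*54 = 15*F - 54 = -54 + 15*F)
E = -29777 (E = (-54 + 15*(-18)) - 1*29453 = (-54 - 270) - 29453 = -324 - 29453 = -29777)
E - (21332 - 249203) = -29777 - (21332 - 249203) = -29777 - 1*(-227871) = -29777 + 227871 = 198094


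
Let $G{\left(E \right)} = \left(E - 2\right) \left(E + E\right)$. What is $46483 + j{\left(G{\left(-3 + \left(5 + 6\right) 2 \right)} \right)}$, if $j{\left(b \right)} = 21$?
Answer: $46504$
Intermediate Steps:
$G{\left(E \right)} = 2 E \left(-2 + E\right)$ ($G{\left(E \right)} = \left(-2 + E\right) 2 E = 2 E \left(-2 + E\right)$)
$46483 + j{\left(G{\left(-3 + \left(5 + 6\right) 2 \right)} \right)} = 46483 + 21 = 46504$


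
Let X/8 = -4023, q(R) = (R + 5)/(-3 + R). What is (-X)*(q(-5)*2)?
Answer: 0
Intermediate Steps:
q(R) = (5 + R)/(-3 + R)
X = -32184 (X = 8*(-4023) = -32184)
(-X)*(q(-5)*2) = (-1*(-32184))*(((5 - 5)/(-3 - 5))*2) = 32184*((0/(-8))*2) = 32184*(-⅛*0*2) = 32184*(0*2) = 32184*0 = 0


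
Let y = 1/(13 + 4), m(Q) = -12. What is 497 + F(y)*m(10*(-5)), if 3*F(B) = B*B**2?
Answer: 2441757/4913 ≈ 497.00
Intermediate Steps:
y = 1/17 ≈ 0.058824
F(B) = B**3/3 (F(B) = (B*B**2)/3 = B**3/3)
497 + F(y)*m(10*(-5)) = 497 + ((1/17)**3/3)*(-12) = 497 + ((1/3)*(1/4913))*(-12) = 497 + (1/14739)*(-12) = 497 - 4/4913 = 2441757/4913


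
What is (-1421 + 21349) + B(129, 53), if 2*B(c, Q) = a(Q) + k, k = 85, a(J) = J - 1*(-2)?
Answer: 19998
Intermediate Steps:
a(J) = 2 + J (a(J) = J + 2 = 2 + J)
B(c, Q) = 87/2 + Q/2 (B(c, Q) = ((2 + Q) + 85)/2 = (87 + Q)/2 = 87/2 + Q/2)
(-1421 + 21349) + B(129, 53) = (-1421 + 21349) + (87/2 + (1/2)*53) = 19928 + (87/2 + 53/2) = 19928 + 70 = 19998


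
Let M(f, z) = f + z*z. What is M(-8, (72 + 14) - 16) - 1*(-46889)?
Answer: 51781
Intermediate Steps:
M(f, z) = f + z²
M(-8, (72 + 14) - 16) - 1*(-46889) = (-8 + ((72 + 14) - 16)²) - 1*(-46889) = (-8 + (86 - 16)²) + 46889 = (-8 + 70²) + 46889 = (-8 + 4900) + 46889 = 4892 + 46889 = 51781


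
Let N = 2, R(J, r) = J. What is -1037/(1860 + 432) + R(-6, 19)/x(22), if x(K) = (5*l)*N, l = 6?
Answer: -6331/11460 ≈ -0.55244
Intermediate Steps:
x(K) = 60 (x(K) = (5*6)*2 = 30*2 = 60)
-1037/(1860 + 432) + R(-6, 19)/x(22) = -1037/(1860 + 432) - 6/60 = -1037/2292 - 6*1/60 = -1037*1/2292 - ⅒ = -1037/2292 - ⅒ = -6331/11460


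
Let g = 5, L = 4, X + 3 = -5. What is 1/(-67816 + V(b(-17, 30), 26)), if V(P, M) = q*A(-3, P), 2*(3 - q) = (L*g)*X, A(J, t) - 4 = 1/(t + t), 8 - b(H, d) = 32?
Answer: -48/3239315 ≈ -1.4818e-5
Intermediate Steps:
X = -8 (X = -3 - 5 = -8)
b(H, d) = -24 (b(H, d) = 8 - 1*32 = 8 - 32 = -24)
A(J, t) = 4 + 1/(2*t) (A(J, t) = 4 + 1/(t + t) = 4 + 1/(2*t))
q = 83 (q = 3 - 4*5*(-8)/2 = 3 - 10*(-8) = 3 - 1/2*(-160) = 3 + 80 = 83)
V(P, M) = 332 + 83/(2*P) (V(P, M) = 83*(4 + 1/(2*P)) = 332 + 83/(2*P))
1/(-67816 + V(b(-17, 30), 26)) = 1/(-67816 + (332 + (83/2)/(-24))) = 1/(-67816 + (332 + (83/2)*(-1/24))) = 1/(-67816 + (332 - 83/48)) = 1/(-67816 + 15853/48) = 1/(-3239315/48) = -48/3239315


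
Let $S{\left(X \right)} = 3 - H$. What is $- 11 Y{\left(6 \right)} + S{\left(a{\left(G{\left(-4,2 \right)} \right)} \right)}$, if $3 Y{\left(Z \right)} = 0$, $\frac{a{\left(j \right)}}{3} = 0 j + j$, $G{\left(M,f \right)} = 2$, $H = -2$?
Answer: $5$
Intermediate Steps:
$a{\left(j \right)} = 3 j$ ($a{\left(j \right)} = 3 \left(0 j + j\right) = 3 \left(0 + j\right) = 3 j$)
$Y{\left(Z \right)} = 0$ ($Y{\left(Z \right)} = \frac{1}{3} \cdot 0 = 0$)
$S{\left(X \right)} = 5$ ($S{\left(X \right)} = 3 - -2 = 3 + 2 = 5$)
$- 11 Y{\left(6 \right)} + S{\left(a{\left(G{\left(-4,2 \right)} \right)} \right)} = \left(-11\right) 0 + 5 = 0 + 5 = 5$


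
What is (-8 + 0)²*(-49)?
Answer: -3136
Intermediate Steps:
(-8 + 0)²*(-49) = (-8)²*(-49) = 64*(-49) = -3136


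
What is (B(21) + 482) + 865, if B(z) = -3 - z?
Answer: 1323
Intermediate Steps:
(B(21) + 482) + 865 = ((-3 - 1*21) + 482) + 865 = ((-3 - 21) + 482) + 865 = (-24 + 482) + 865 = 458 + 865 = 1323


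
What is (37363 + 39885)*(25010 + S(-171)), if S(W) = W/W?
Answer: 1932049728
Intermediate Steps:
S(W) = 1
(37363 + 39885)*(25010 + S(-171)) = (37363 + 39885)*(25010 + 1) = 77248*25011 = 1932049728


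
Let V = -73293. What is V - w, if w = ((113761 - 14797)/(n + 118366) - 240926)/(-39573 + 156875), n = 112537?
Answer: -992556698763322/13542691853 ≈ -73291.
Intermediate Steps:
w = -27815218607/13542691853 (w = ((113761 - 14797)/(112537 + 118366) - 240926)/(-39573 + 156875) = (98964/230903 - 240926)/117302 = (98964*(1/230903) - 240926)*(1/117302) = (98964/230903 - 240926)*(1/117302) = -55630437214/230903*1/117302 = -27815218607/13542691853 ≈ -2.0539)
V - w = -73293 - 1*(-27815218607/13542691853) = -73293 + 27815218607/13542691853 = -992556698763322/13542691853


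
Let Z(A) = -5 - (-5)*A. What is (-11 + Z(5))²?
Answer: 81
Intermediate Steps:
Z(A) = -5 + 5*A
(-11 + Z(5))² = (-11 + (-5 + 5*5))² = (-11 + (-5 + 25))² = (-11 + 20)² = 9² = 81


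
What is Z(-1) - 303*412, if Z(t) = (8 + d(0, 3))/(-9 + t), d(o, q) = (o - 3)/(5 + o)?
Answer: -6241837/50 ≈ -1.2484e+5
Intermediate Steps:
d(o, q) = (-3 + o)/(5 + o)
Z(t) = 37/(5*(-9 + t)) (Z(t) = (8 + (-3 + 0)/(5 + 0))/(-9 + t) = (8 - 3/5)/(-9 + t) = 37/(5*(-9 + t)))
Z(-1) - 303*412 = 37/(5*(-9 - 1)) - 303*412 = (37/5)/(-10) - 124836 = (37/5)*(-1/10) - 124836 = -37/50 - 124836 = -6241837/50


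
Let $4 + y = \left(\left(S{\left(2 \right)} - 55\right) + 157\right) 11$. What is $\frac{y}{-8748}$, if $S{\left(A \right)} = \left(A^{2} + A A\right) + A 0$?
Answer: $- \frac{67}{486} \approx -0.13786$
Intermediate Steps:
$S{\left(A \right)} = 2 A^{2}$ ($S{\left(A \right)} = \left(A^{2} + A^{2}\right) + 0 = 2 A^{2} + 0 = 2 A^{2}$)
$y = 1206$ ($y = -4 + \left(\left(2 \cdot 2^{2} - 55\right) + 157\right) 11 = -4 + \left(\left(2 \cdot 4 - 55\right) + 157\right) 11 = -4 + \left(\left(8 - 55\right) + 157\right) 11 = -4 + \left(-47 + 157\right) 11 = -4 + 110 \cdot 11 = -4 + 1210 = 1206$)
$\frac{y}{-8748} = \frac{1206}{-8748} = 1206 \left(- \frac{1}{8748}\right) = - \frac{67}{486}$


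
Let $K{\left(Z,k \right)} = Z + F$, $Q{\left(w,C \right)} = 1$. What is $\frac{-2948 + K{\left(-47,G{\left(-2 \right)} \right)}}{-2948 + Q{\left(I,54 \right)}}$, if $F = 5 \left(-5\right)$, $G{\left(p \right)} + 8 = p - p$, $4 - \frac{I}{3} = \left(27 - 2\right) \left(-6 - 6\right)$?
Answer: $\frac{3020}{2947} \approx 1.0248$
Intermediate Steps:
$I = 912$ ($I = 12 - 3 \left(27 - 2\right) \left(-6 - 6\right) = 12 - 3 \cdot 25 \left(-12\right) = 12 - -900 = 12 + 900 = 912$)
$G{\left(p \right)} = -8$ ($G{\left(p \right)} = -8 + \left(p - p\right) = -8 + 0 = -8$)
$F = -25$
$K{\left(Z,k \right)} = -25 + Z$ ($K{\left(Z,k \right)} = Z - 25 = -25 + Z$)
$\frac{-2948 + K{\left(-47,G{\left(-2 \right)} \right)}}{-2948 + Q{\left(I,54 \right)}} = \frac{-2948 - 72}{-2948 + 1} = \frac{-2948 - 72}{-2947} = \left(-3020\right) \left(- \frac{1}{2947}\right) = \frac{3020}{2947}$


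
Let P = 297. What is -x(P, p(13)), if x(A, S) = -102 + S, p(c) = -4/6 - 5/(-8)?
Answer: 2449/24 ≈ 102.04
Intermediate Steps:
p(c) = -1/24 (p(c) = -4*⅙ - 5*(-⅛) = -⅔ + 5/8 = -1/24)
-x(P, p(13)) = -(-102 - 1/24) = -1*(-2449/24) = 2449/24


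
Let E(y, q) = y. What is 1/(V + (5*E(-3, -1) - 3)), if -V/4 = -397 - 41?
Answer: 1/1734 ≈ 0.00057670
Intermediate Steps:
V = 1752 (V = -4*(-397 - 41) = -4*(-438) = 1752)
1/(V + (5*E(-3, -1) - 3)) = 1/(1752 + (5*(-3) - 3)) = 1/(1752 + (-15 - 3)) = 1/(1752 - 18) = 1/1734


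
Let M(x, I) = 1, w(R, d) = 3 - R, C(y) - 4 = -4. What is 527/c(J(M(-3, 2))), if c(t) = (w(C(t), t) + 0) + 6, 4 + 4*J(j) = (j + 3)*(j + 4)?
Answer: 527/9 ≈ 58.556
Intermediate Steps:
C(y) = 0 (C(y) = 4 - 4 = 0)
J(j) = -1 + (3 + j)*(4 + j)/4 (J(j) = -1 + ((j + 3)*(j + 4))/4 = -1 + ((3 + j)*(4 + j))/4 = -1 + (3 + j)*(4 + j)/4)
c(t) = 9 (c(t) = ((3 - 1*0) + 0) + 6 = ((3 + 0) + 0) + 6 = (3 + 0) + 6 = 3 + 6 = 9)
527/c(J(M(-3, 2))) = 527/9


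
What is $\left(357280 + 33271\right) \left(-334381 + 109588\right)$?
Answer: $-87793130943$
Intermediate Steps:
$\left(357280 + 33271\right) \left(-334381 + 109588\right) = 390551 \left(-224793\right) = -87793130943$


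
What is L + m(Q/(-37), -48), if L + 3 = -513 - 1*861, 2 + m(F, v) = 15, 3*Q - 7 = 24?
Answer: -1364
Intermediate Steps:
Q = 31/3 (Q = 7/3 + (1/3)*24 = 7/3 + 8 = 31/3 ≈ 10.333)
m(F, v) = 13 (m(F, v) = -2 + 15 = 13)
L = -1377 (L = -3 + (-513 - 1*861) = -3 + (-513 - 861) = -3 - 1374 = -1377)
L + m(Q/(-37), -48) = -1377 + 13 = -1364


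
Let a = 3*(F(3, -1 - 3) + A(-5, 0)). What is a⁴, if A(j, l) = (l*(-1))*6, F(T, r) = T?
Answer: 6561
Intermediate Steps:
A(j, l) = -6*l (A(j, l) = -l*6 = -6*l)
a = 9 (a = 3*(3 - 6*0) = 3*(3 + 0) = 3*3 = 9)
a⁴ = 9⁴ = 6561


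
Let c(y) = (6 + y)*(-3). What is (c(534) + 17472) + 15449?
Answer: 31301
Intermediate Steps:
c(y) = -18 - 3*y
(c(534) + 17472) + 15449 = ((-18 - 3*534) + 17472) + 15449 = ((-18 - 1602) + 17472) + 15449 = (-1620 + 17472) + 15449 = 15852 + 15449 = 31301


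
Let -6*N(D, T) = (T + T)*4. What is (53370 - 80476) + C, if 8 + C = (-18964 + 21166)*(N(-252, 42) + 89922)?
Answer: 197857818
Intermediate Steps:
N(D, T) = -4*T/3 (N(D, T) = -(T + T)*4/6 = -2*T*4/6 = -4*T/3)
C = 197884924 (C = -8 + (-18964 + 21166)*(-4/3*42 + 89922) = -8 + 2202*(-56 + 89922) = -8 + 2202*89866 = -8 + 197884932 = 197884924)
(53370 - 80476) + C = (53370 - 80476) + 197884924 = -27106 + 197884924 = 197857818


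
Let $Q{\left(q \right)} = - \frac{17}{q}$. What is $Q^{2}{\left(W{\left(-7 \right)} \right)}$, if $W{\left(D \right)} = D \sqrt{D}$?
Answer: $- \frac{289}{343} \approx -0.84257$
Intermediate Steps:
$W{\left(D \right)} = D^{\frac{3}{2}}$
$Q^{2}{\left(W{\left(-7 \right)} \right)} = \left(- \frac{17}{\left(-7\right)^{\frac{3}{2}}}\right)^{2} = \left(- \frac{17}{\left(-7\right) i \sqrt{7}}\right)^{2} = \left(- 17 \frac{i \sqrt{7}}{49}\right)^{2} = \left(- \frac{17 i \sqrt{7}}{49}\right)^{2} = - \frac{289}{343}$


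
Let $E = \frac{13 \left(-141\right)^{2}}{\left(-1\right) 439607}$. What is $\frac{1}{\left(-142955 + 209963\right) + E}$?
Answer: $\frac{439607}{29456927403} \approx 1.4924 \cdot 10^{-5}$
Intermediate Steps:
$E = - \frac{258453}{439607}$ ($E = \frac{13 \cdot 19881}{-439607} = 258453 \left(- \frac{1}{439607}\right) = - \frac{258453}{439607} \approx -0.58792$)
$\frac{1}{\left(-142955 + 209963\right) + E} = \frac{1}{\left(-142955 + 209963\right) - \frac{258453}{439607}} = \frac{1}{67008 - \frac{258453}{439607}} = \frac{1}{\frac{29456927403}{439607}} = \frac{439607}{29456927403}$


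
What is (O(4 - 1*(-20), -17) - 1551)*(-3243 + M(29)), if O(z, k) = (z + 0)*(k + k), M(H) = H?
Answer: 7607538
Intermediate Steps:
O(z, k) = 2*k*z (O(z, k) = z*(2*k) = 2*k*z)
(O(4 - 1*(-20), -17) - 1551)*(-3243 + M(29)) = (2*(-17)*(4 - 1*(-20)) - 1551)*(-3243 + 29) = (2*(-17)*(4 + 20) - 1551)*(-3214) = (2*(-17)*24 - 1551)*(-3214) = (-816 - 1551)*(-3214) = -2367*(-3214) = 7607538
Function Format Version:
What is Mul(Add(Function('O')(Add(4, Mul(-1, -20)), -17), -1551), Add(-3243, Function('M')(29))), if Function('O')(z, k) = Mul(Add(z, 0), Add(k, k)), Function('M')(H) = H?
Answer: 7607538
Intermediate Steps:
Function('O')(z, k) = Mul(2, k, z) (Function('O')(z, k) = Mul(z, Mul(2, k)) = Mul(2, k, z))
Mul(Add(Function('O')(Add(4, Mul(-1, -20)), -17), -1551), Add(-3243, Function('M')(29))) = Mul(Add(Mul(2, -17, Add(4, Mul(-1, -20))), -1551), Add(-3243, 29)) = Mul(Add(Mul(2, -17, Add(4, 20)), -1551), -3214) = Mul(Add(Mul(2, -17, 24), -1551), -3214) = Mul(Add(-816, -1551), -3214) = Mul(-2367, -3214) = 7607538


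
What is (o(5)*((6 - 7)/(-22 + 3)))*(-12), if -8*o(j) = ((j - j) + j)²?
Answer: 75/38 ≈ 1.9737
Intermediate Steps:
o(j) = -j²/8 (o(j) = -((j - j) + j)²/8 = -(0 + j)²/8 = -j²/8)
(o(5)*((6 - 7)/(-22 + 3)))*(-12) = ((-⅛*5²)*((6 - 7)/(-22 + 3)))*(-12) = ((-⅛*25)*(-1/(-19)))*(-12) = -(-25)*(-1)/(8*19)*(-12) = -25/8*1/19*(-12) = -25/152*(-12) = 75/38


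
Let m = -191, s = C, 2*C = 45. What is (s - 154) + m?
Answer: -645/2 ≈ -322.50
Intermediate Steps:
C = 45/2 (C = (½)*45 = 45/2 ≈ 22.500)
s = 45/2 ≈ 22.500
(s - 154) + m = (45/2 - 154) - 191 = -263/2 - 191 = -645/2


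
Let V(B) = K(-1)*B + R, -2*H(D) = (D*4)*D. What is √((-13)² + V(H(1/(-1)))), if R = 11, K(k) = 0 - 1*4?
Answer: 2*√47 ≈ 13.711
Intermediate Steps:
K(k) = -4 (K(k) = 0 - 4 = -4)
H(D) = -2*D² (H(D) = -D*4*D/2 = -4*D*D/2 = -2*D²)
V(B) = 11 - 4*B (V(B) = -4*B + 11 = 11 - 4*B)
√((-13)² + V(H(1/(-1)))) = √((-13)² + (11 - (-8)*(1/(-1))²)) = √(169 + (11 - (-8)*(-1)²)) = √(169 + (11 - (-8))) = √(169 + (11 - 4*(-2))) = √(169 + (11 + 8)) = √(169 + 19) = √188 = 2*√47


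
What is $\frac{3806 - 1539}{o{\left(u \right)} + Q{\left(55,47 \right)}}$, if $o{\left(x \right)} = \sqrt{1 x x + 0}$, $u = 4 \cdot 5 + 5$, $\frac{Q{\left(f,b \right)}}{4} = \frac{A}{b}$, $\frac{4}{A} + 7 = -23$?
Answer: $\frac{1598235}{17617} \approx 90.721$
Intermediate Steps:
$A = - \frac{2}{15}$ ($A = \frac{4}{-7 - 23} = \frac{4}{-30} = 4 \left(- \frac{1}{30}\right) = - \frac{2}{15} \approx -0.13333$)
$Q{\left(f,b \right)} = - \frac{8}{15 b}$ ($Q{\left(f,b \right)} = 4 \left(- \frac{2}{15 b}\right) = - \frac{8}{15 b}$)
$u = 25$ ($u = 20 + 5 = 25$)
$o{\left(x \right)} = \sqrt{x^{2}}$ ($o{\left(x \right)} = \sqrt{x x + 0} = \sqrt{x^{2} + 0} = \sqrt{x^{2}}$)
$\frac{3806 - 1539}{o{\left(u \right)} + Q{\left(55,47 \right)}} = \frac{3806 - 1539}{\sqrt{25^{2}} - \frac{8}{15 \cdot 47}} = \frac{2267}{\sqrt{625} - \frac{8}{705}} = \frac{2267}{25 - \frac{8}{705}} = \frac{2267}{\frac{17617}{705}} = 2267 \cdot \frac{705}{17617} = \frac{1598235}{17617}$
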